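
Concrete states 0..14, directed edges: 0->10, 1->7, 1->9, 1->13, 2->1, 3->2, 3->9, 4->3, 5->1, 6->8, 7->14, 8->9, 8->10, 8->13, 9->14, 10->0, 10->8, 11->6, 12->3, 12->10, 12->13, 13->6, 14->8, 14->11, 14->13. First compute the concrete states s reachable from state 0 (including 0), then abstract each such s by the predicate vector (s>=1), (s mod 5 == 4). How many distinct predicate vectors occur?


BFS from 0:
Concrete reachable: {0, 6, 8, 9, 10, 11, 13, 14}
Abstract via predicates (s>=1), (s mod 5 == 4):
  (0,0) <- {0}
  (1,0) <- {6, 8, 10, 11, 13}
  (1,1) <- {9, 14}
Distinct abstract states = 3

3


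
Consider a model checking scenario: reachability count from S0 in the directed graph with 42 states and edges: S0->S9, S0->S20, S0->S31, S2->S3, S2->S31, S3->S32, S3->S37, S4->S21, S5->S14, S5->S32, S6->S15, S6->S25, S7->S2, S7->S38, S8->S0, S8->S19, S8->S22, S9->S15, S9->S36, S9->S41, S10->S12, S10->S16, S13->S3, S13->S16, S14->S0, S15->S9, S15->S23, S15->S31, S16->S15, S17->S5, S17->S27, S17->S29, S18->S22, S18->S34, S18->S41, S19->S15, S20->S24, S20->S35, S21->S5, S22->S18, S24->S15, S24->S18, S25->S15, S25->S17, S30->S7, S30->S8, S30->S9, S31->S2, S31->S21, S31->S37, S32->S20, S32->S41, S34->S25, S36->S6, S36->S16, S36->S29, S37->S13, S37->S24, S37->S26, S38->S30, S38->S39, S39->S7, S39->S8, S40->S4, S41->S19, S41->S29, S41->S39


BFS from S0:
  layer 0: {S0}
  layer 1: {S9, S20, S31}
  layer 2: {S2, S15, S21, S24, S35, S36, S37, S41}
  layer 3: {S3, S5, S6, S13, S16, S18, S19, S23, S26, S29, S39}
  layer 4: {S7, S8, S14, S22, S25, S32, S34}
  layer 5: {S17, S38}
  layer 6: {S27, S30}
Reachable set: {S0, S2, S3, S5, S6, S7, S8, S9, S13, S14, S15, S16, S17, S18, S19, S20, S21, S22, S23, S24, S25, S26, S27, S29, S30, S31, S32, S34, S35, S36, S37, S38, S39, S41}
Count = 34

34


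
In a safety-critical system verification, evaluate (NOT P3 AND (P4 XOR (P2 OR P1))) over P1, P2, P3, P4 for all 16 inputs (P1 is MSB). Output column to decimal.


Formula: (NOT P3 AND (P4 XOR (P2 OR P1))) over P1, P2, P3, P4 (16 rows)
Evaluate each row (bits = P1,P2,P3,P4, MSB first):
  row 0 [0000]: (NOT 0 AND (0 XOR (0 OR 0))) -> 0
  row 1 [0001]: (NOT 0 AND (1 XOR (0 OR 0))) -> 1
  row 2 [0010]: (NOT 1 AND (0 XOR (0 OR 0))) -> 0
  row 3 [0011]: (NOT 1 AND (1 XOR (0 OR 0))) -> 0
  row 4 [0100]: (NOT 0 AND (0 XOR (1 OR 0))) -> 1
  row 5 [0101]: (NOT 0 AND (1 XOR (1 OR 0))) -> 0
  row 6 [0110]: (NOT 1 AND (0 XOR (1 OR 0))) -> 0
  row 7 [0111]: (NOT 1 AND (1 XOR (1 OR 0))) -> 0
  row 8 [1000]: (NOT 0 AND (0 XOR (0 OR 1))) -> 1
  row 9 [1001]: (NOT 0 AND (1 XOR (0 OR 1))) -> 0
  row 10 [1010]: (NOT 1 AND (0 XOR (0 OR 1))) -> 0
  row 11 [1011]: (NOT 1 AND (1 XOR (0 OR 1))) -> 0
  row 12 [1100]: (NOT 0 AND (0 XOR (1 OR 1))) -> 1
  row 13 [1101]: (NOT 0 AND (1 XOR (1 OR 1))) -> 0
  row 14 [1110]: (NOT 1 AND (0 XOR (1 OR 1))) -> 0
  row 15 [1111]: (NOT 1 AND (1 XOR (1 OR 1))) -> 0
Full result column, 4 rows per line (P1,P2 fixed per line; P3,P4 runs 00..11 left to right):
  rows 0-3 [P1,P2=00]: 0100  = hex 4
  rows 4-7 [P1,P2=01]: 1000  = hex 8
  rows 8-11 [P1,P2=10]: 1000  = hex 8
  rows 12-15 [P1,P2=11]: 1000  = hex 8
Output column (row 0 .. row 15) = 0100100010001000
Output column grouped in 4s = 0100 1000 1000 1000 = 0x4888
Convert to decimal digit by digit (value = value*16 + digit):
  4 -> 4
  4*16 + 8 = 72
  72*16 + 8 = 1160
  1160*16 + 8 = 18568
Decimal = 18568

18568


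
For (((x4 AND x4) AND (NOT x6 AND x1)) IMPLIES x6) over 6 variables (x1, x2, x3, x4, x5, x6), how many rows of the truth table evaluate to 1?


Formula: (((x4 AND x4) AND (NOT x6 AND x1)) IMPLIES x6) over 6 vars (64 rows)
Evaluate each row (x1, x2, x3, x4, x5, x6 as bits, MSB first):
  row 0 [000000]: (((0 AND 0) AND (NOT 0 AND 0)) IMPLIES 0) -> 1
  row 1 [000001]: (((0 AND 0) AND (NOT 1 AND 0)) IMPLIES 1) -> 1
  row 2 [000010]: (((0 AND 0) AND (NOT 0 AND 0)) IMPLIES 0) -> 1
  row 3 [000011]: (((0 AND 0) AND (NOT 1 AND 0)) IMPLIES 1) -> 1
  row 4 [000100]: (((1 AND 1) AND (NOT 0 AND 0)) IMPLIES 0) -> 1
  (every remaining row is evaluated the same way; all 64 results are listed next)
Full result column, 8 rows per line (x1,x2,x3 fixed per line; x4,x5,x6 runs 000..111 left to right):
  rows 0-7 [x1,x2,x3=000]: 11111111  (ones: 8)
  rows 8-15 [x1,x2,x3=001]: 11111111  (ones: 8)
  rows 16-23 [x1,x2,x3=010]: 11111111  (ones: 8)
  rows 24-31 [x1,x2,x3=011]: 11111111  (ones: 8)
  rows 32-39 [x1,x2,x3=100]: 11110101  (ones: 6)
  rows 40-47 [x1,x2,x3=101]: 11110101  (ones: 6)
  rows 48-55 [x1,x2,x3=110]: 11110101  (ones: 6)
  rows 56-63 [x1,x2,x3=111]: 11110101  (ones: 6)
Count of 1-rows = 8+8+8+8+6+6+6+6 = 56

56


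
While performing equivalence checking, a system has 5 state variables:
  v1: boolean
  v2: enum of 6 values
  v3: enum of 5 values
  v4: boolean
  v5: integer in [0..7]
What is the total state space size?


State space = product of domain sizes of all variables.
Domain sizes:
  v1 (boolean): 2
  v2 (enum of 6 values): 6
  v3 (enum of 5 values): 5
  v4 (boolean): 2
  v5 (integer in [0..7]): 8
Product = 2 * 6 * 5 * 2 * 8 = 960

960


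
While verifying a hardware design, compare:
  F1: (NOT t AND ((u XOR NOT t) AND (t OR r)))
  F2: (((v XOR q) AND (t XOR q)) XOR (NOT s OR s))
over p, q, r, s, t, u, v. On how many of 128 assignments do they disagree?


F1 = (NOT t AND ((u XOR NOT t) AND (t OR r)))
F2 = (((v XOR q) AND (t XOR q)) XOR (NOT s OR s))
Evaluate both on each of 128 rows (bits = p,q,r,s,t,u,v):
  row 0 [0000000]: F1=0 F2=1 (differ) -> 1
  row 1 [0000001]: F1=0 F2=1 (differ) -> 1
  row 2 [0000010]: F1=0 F2=1 (differ) -> 1
  row 3 [0000011]: F1=0 F2=1 (differ) -> 1
  row 4 [0000100]: F1=0 F2=1 (differ) -> 1
  (every remaining row is evaluated the same way; all 128 results are listed next)
Full result column, 8 rows per line (p,q,r,s fixed per line; t,u,v runs 000..111 left to right):
  rows 0-7 [p,q,r,s=0000]: 11111010  (ones: 6)
  rows 8-15 [p,q,r,s=0001]: 11111010  (ones: 6)
  rows 16-23 [p,q,r,s=0010]: 00111010  (ones: 4)
  rows 24-31 [p,q,r,s=0011]: 00111010  (ones: 4)
  rows 32-39 [p,q,r,s=0100]: 01011111  (ones: 6)
  rows 40-47 [p,q,r,s=0101]: 01011111  (ones: 6)
  rows 48-55 [p,q,r,s=0110]: 10011111  (ones: 6)
  rows 56-63 [p,q,r,s=0111]: 10011111  (ones: 6)
  rows 64-71 [p,q,r,s=1000]: 11111010  (ones: 6)
  rows 72-79 [p,q,r,s=1001]: 11111010  (ones: 6)
  rows 80-87 [p,q,r,s=1010]: 00111010  (ones: 4)
  rows 88-95 [p,q,r,s=1011]: 00111010  (ones: 4)
  rows 96-103 [p,q,r,s=1100]: 01011111  (ones: 6)
  rows 104-111 [p,q,r,s=1101]: 01011111  (ones: 6)
  rows 112-119 [p,q,r,s=1110]: 10011111  (ones: 6)
  rows 120-127 [p,q,r,s=1111]: 10011111  (ones: 6)
Disagreements = 6+6+4+4+6+6+6+6+6+6+4+4+6+6+6+6 = 88

88


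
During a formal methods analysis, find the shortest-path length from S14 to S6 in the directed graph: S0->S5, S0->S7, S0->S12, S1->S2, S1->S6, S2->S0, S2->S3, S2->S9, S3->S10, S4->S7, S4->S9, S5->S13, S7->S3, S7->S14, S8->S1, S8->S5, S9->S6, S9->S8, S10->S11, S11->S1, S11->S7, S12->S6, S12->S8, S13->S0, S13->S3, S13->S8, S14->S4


BFS layer-by-layer from S14:
  dist 0: {S14}
  dist 1: {S4}
  dist 2: {S7, S9}
  dist 3: {S3, S6, S8}
  -> S6 reached at distance 3
Shortest path length = 3

3


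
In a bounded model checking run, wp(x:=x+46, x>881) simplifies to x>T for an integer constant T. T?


Formula: wp(x:=E, P) = P[E/x] (substitute E for x in postcondition)
Step 1: Postcondition: x>881
Step 2: Substitute x+46 for x: x+46>881
Step 3: Solve for x: x > 881-46 = 835

835


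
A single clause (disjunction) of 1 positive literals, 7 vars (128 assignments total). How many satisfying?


Step 1: Total=2^7=128
Step 2: Unsat when all 1 false: 2^6=64
Step 3: Sat=128-64=64

64


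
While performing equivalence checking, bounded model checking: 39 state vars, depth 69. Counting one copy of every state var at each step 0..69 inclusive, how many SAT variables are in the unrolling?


BMC unrolls to depth k, creating one copy of each state var for steps 0..k.
Step count = 69 + 1 = 70 (steps 0 through 69)
Vars per step = 39
Total = 39 * 70 = 2730

2730


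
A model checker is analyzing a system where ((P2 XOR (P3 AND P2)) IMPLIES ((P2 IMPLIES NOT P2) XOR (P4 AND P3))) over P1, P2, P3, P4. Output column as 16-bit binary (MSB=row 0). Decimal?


Formula: ((P2 XOR (P3 AND P2)) IMPLIES ((P2 IMPLIES NOT P2) XOR (P4 AND P3))) over P1, P2, P3, P4 (16 rows)
Evaluate each row (bits = P1,P2,P3,P4, MSB first):
  row 0 [0000]: ((0 XOR (0 AND 0)) IMPLIES ((0 IMPLIES NOT 0) XOR (0 AND 0))) -> 1
  row 1 [0001]: ((0 XOR (0 AND 0)) IMPLIES ((0 IMPLIES NOT 0) XOR (1 AND 0))) -> 1
  row 2 [0010]: ((0 XOR (1 AND 0)) IMPLIES ((0 IMPLIES NOT 0) XOR (0 AND 1))) -> 1
  row 3 [0011]: ((0 XOR (1 AND 0)) IMPLIES ((0 IMPLIES NOT 0) XOR (1 AND 1))) -> 1
  row 4 [0100]: ((1 XOR (0 AND 1)) IMPLIES ((1 IMPLIES NOT 1) XOR (0 AND 0))) -> 0
  row 5 [0101]: ((1 XOR (0 AND 1)) IMPLIES ((1 IMPLIES NOT 1) XOR (1 AND 0))) -> 0
  row 6 [0110]: ((1 XOR (1 AND 1)) IMPLIES ((1 IMPLIES NOT 1) XOR (0 AND 1))) -> 1
  row 7 [0111]: ((1 XOR (1 AND 1)) IMPLIES ((1 IMPLIES NOT 1) XOR (1 AND 1))) -> 1
  row 8 [1000]: ((0 XOR (0 AND 0)) IMPLIES ((0 IMPLIES NOT 0) XOR (0 AND 0))) -> 1
  row 9 [1001]: ((0 XOR (0 AND 0)) IMPLIES ((0 IMPLIES NOT 0) XOR (1 AND 0))) -> 1
  row 10 [1010]: ((0 XOR (1 AND 0)) IMPLIES ((0 IMPLIES NOT 0) XOR (0 AND 1))) -> 1
  row 11 [1011]: ((0 XOR (1 AND 0)) IMPLIES ((0 IMPLIES NOT 0) XOR (1 AND 1))) -> 1
  row 12 [1100]: ((1 XOR (0 AND 1)) IMPLIES ((1 IMPLIES NOT 1) XOR (0 AND 0))) -> 0
  row 13 [1101]: ((1 XOR (0 AND 1)) IMPLIES ((1 IMPLIES NOT 1) XOR (1 AND 0))) -> 0
  row 14 [1110]: ((1 XOR (1 AND 1)) IMPLIES ((1 IMPLIES NOT 1) XOR (0 AND 1))) -> 1
  row 15 [1111]: ((1 XOR (1 AND 1)) IMPLIES ((1 IMPLIES NOT 1) XOR (1 AND 1))) -> 1
Full result column, 4 rows per line (P1,P2 fixed per line; P3,P4 runs 00..11 left to right):
  rows 0-3 [P1,P2=00]: 1111  = hex F
  rows 4-7 [P1,P2=01]: 0011  = hex 3
  rows 8-11 [P1,P2=10]: 1111  = hex F
  rows 12-15 [P1,P2=11]: 0011  = hex 3
Output column (row 0 .. row 15) = 1111001111110011
Output column grouped in 4s = 1111 0011 1111 0011 = 0xF3F3
Convert to decimal digit by digit (value = value*16 + digit):
  F -> 15
  15*16 + 3 = 243
  243*16 + 15 (F) = 3903
  3903*16 + 3 = 62451
Decimal = 62451

62451


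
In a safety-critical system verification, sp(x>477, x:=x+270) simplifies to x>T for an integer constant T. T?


Formula: sp(P, x:=E) = exists old_x. (x = E[old_x/x]) AND P[old_x/x] (old_x is the value of x before the assignment; eliminate old_x by solving x = E[old_x/x] for old_x)
Step 1: Precondition P: x>477, i.e. old_x > 477
Step 2: Assignment gives x = old_x + 270, so old_x = x - 270
Step 3: Substitute into P: x - 270 > 477
Step 4: Simplify: x > 477+270 = 747

747


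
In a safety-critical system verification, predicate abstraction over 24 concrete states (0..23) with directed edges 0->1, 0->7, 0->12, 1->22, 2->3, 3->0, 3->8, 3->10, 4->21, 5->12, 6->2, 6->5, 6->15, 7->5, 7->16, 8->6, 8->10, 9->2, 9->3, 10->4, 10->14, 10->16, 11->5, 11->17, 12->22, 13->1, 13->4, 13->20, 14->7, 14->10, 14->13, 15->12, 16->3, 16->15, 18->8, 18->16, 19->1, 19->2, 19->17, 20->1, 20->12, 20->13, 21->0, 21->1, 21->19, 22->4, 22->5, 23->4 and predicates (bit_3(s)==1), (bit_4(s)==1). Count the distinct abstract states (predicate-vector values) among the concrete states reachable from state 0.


BFS from 0:
Concrete reachable: {0, 1, 2, 3, 4, 5, 6, 7, 8, 10, 12, 13, 14, 15, 16, 17, 19, 20, 21, 22}
Abstract via predicates (bit_3(s)==1), (bit_4(s)==1):
  (0,0) <- {0, 1, 2, 3, 4, 5, 6, 7}
  (0,1) <- {16, 17, 19, 20, 21, 22}
  (1,0) <- {8, 10, 12, 13, 14, 15}
Distinct abstract states = 3

3


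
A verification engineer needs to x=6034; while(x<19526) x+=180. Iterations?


Step 1: x goes from 6034 toward 19526 by 180; the body runs while x<19526, so iterations = ceil((bound-start)/step)
Step 2: Distance=13492
Step 3: ceil(13492/180)=75

75


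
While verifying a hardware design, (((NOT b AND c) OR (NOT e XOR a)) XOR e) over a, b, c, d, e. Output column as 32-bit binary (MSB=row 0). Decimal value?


Formula: (((NOT b AND c) OR (NOT e XOR a)) XOR e) over a, b, c, d, e (32 rows)
Evaluate each row (bits = a,b,c,d,e, MSB first):
  row 0 [00000]: (((NOT 0 AND 0) OR (NOT 0 XOR 0)) XOR 0) -> 1
  row 1 [00001]: (((NOT 0 AND 0) OR (NOT 1 XOR 0)) XOR 1) -> 1
  row 2 [00010]: (((NOT 0 AND 0) OR (NOT 0 XOR 0)) XOR 0) -> 1
  row 3 [00011]: (((NOT 0 AND 0) OR (NOT 1 XOR 0)) XOR 1) -> 1
  row 4 [00100]: (((NOT 0 AND 1) OR (NOT 0 XOR 0)) XOR 0) -> 1
  row 5 [00101]: (((NOT 0 AND 1) OR (NOT 1 XOR 0)) XOR 1) -> 0
  row 6 [00110]: (((NOT 0 AND 1) OR (NOT 0 XOR 0)) XOR 0) -> 1
  row 7 [00111]: (((NOT 0 AND 1) OR (NOT 1 XOR 0)) XOR 1) -> 0
  row 8 [01000]: (((NOT 1 AND 0) OR (NOT 0 XOR 0)) XOR 0) -> 1
  row 9 [01001]: (((NOT 1 AND 0) OR (NOT 1 XOR 0)) XOR 1) -> 1
  row 10 [01010]: (((NOT 1 AND 0) OR (NOT 0 XOR 0)) XOR 0) -> 1
  row 11 [01011]: (((NOT 1 AND 0) OR (NOT 1 XOR 0)) XOR 1) -> 1
  row 12 [01100]: (((NOT 1 AND 1) OR (NOT 0 XOR 0)) XOR 0) -> 1
  row 13 [01101]: (((NOT 1 AND 1) OR (NOT 1 XOR 0)) XOR 1) -> 1
  row 14 [01110]: (((NOT 1 AND 1) OR (NOT 0 XOR 0)) XOR 0) -> 1
  row 15 [01111]: (((NOT 1 AND 1) OR (NOT 1 XOR 0)) XOR 1) -> 1
  row 16 [10000]: (((NOT 0 AND 0) OR (NOT 0 XOR 1)) XOR 0) -> 0
  row 17 [10001]: (((NOT 0 AND 0) OR (NOT 1 XOR 1)) XOR 1) -> 0
  row 18 [10010]: (((NOT 0 AND 0) OR (NOT 0 XOR 1)) XOR 0) -> 0
  row 19 [10011]: (((NOT 0 AND 0) OR (NOT 1 XOR 1)) XOR 1) -> 0
  row 20 [10100]: (((NOT 0 AND 1) OR (NOT 0 XOR 1)) XOR 0) -> 1
  row 21 [10101]: (((NOT 0 AND 1) OR (NOT 1 XOR 1)) XOR 1) -> 0
  row 22 [10110]: (((NOT 0 AND 1) OR (NOT 0 XOR 1)) XOR 0) -> 1
  row 23 [10111]: (((NOT 0 AND 1) OR (NOT 1 XOR 1)) XOR 1) -> 0
  row 24 [11000]: (((NOT 1 AND 0) OR (NOT 0 XOR 1)) XOR 0) -> 0
  row 25 [11001]: (((NOT 1 AND 0) OR (NOT 1 XOR 1)) XOR 1) -> 0
  row 26 [11010]: (((NOT 1 AND 0) OR (NOT 0 XOR 1)) XOR 0) -> 0
  row 27 [11011]: (((NOT 1 AND 0) OR (NOT 1 XOR 1)) XOR 1) -> 0
  row 28 [11100]: (((NOT 1 AND 1) OR (NOT 0 XOR 1)) XOR 0) -> 0
  row 29 [11101]: (((NOT 1 AND 1) OR (NOT 1 XOR 1)) XOR 1) -> 0
  row 30 [11110]: (((NOT 1 AND 1) OR (NOT 0 XOR 1)) XOR 0) -> 0
  row 31 [11111]: (((NOT 1 AND 1) OR (NOT 1 XOR 1)) XOR 1) -> 0
Full result column, 4 rows per line (a,b,c fixed per line; d,e runs 00..11 left to right):
  rows 0-3 [a,b,c=000]: 1111  = hex F
  rows 4-7 [a,b,c=001]: 1010  = hex A
  rows 8-11 [a,b,c=010]: 1111  = hex F
  rows 12-15 [a,b,c=011]: 1111  = hex F
  rows 16-19 [a,b,c=100]: 0000  = hex 0
  rows 20-23 [a,b,c=101]: 1010  = hex A
  rows 24-27 [a,b,c=110]: 0000  = hex 0
  rows 28-31 [a,b,c=111]: 0000  = hex 0
Output column (row 0 .. row 31) = 11111010111111110000101000000000
Output column grouped in 4s = 1111 1010 1111 1111 0000 1010 0000 0000 = 0xFAFF0A00
Convert to decimal digit by digit (value = value*16 + digit):
  F -> 15
  15*16 + 10 (A) = 250
  250*16 + 15 (F) = 4015
  4015*16 + 15 (F) = 64255
  64255*16 + 0 = 1028080
  1028080*16 + 10 (A) = 16449290
  16449290*16 + 0 = 263188640
  263188640*16 + 0 = 4211018240
Decimal = 4211018240

4211018240


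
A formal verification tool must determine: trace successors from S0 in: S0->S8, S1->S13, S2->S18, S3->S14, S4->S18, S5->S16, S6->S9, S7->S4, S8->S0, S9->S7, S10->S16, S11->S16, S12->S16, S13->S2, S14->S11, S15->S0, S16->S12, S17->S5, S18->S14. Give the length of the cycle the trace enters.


Trace from S0 until a state repeats:
  S0 -> S8 -> S0
S0 first seen at step 0, revisited at step 2.
Cycle length = 2 - 0 = 2

2


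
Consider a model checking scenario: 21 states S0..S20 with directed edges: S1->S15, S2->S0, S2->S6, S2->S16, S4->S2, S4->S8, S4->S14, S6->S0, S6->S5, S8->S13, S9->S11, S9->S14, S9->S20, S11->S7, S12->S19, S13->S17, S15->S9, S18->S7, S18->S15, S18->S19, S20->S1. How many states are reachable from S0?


BFS from S0:
  layer 0: {S0}
Reachable set: {S0}
Count = 1

1


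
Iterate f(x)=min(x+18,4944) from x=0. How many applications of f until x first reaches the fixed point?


Step 1: x=0, cap=4944, increment=18
Step 2: x grows by 18 each step until capped at 4944; fixed point is x=4944
Step 3: iterations = ceil(4944/18) = 275

275


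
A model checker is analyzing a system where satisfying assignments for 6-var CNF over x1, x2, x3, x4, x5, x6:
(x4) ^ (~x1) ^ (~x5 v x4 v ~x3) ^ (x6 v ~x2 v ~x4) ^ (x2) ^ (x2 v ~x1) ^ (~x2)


CNF with 7 clauses over 6 vars (64 assignments).
An assignment satisfies CNF iff every clause has >=1 true literal.
Check each row (bits = x1,x2,x3,x4,x5,x6; clause T/F shown):
  row 0 [000000]: clauses=FTTTFTT -> 0
  row 1 [000001]: clauses=FTTTFTT -> 0
  row 2 [000010]: clauses=FTTTFTT -> 0
  row 3 [000011]: clauses=FTTTFTT -> 0
  row 4 [000100]: clauses=TTTTFTT -> 0
  (every remaining row is evaluated the same way; all 64 results are listed next)
Full result column, 8 rows per line (x1,x2,x3 fixed per line; x4,x5,x6 runs 000..111 left to right):
  rows 0-7 [x1,x2,x3=000]: 00000000  (ones: 0)
  rows 8-15 [x1,x2,x3=001]: 00000000  (ones: 0)
  rows 16-23 [x1,x2,x3=010]: 00000000  (ones: 0)
  rows 24-31 [x1,x2,x3=011]: 00000000  (ones: 0)
  rows 32-39 [x1,x2,x3=100]: 00000000  (ones: 0)
  rows 40-47 [x1,x2,x3=101]: 00000000  (ones: 0)
  rows 48-55 [x1,x2,x3=110]: 00000000  (ones: 0)
  rows 56-63 [x1,x2,x3=111]: 00000000  (ones: 0)
Satisfying assignments = 0+0+0+0+0+0+0+0 = 0

0


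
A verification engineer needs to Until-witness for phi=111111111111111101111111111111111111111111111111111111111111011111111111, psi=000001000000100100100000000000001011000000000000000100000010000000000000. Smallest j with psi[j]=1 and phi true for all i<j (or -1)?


(phi U psi) at 0: need smallest j with psi[j]=1 and phi[i]=1 for all i in [0,j).
Scan from step 0:
  step 0: phi=1, psi=0 -> continue
  step 1: phi=1, psi=0 -> continue
  step 2: phi=1, psi=0 -> continue
  step 3: phi=1, psi=0 -> continue
  step 5: psi=1 and phi held for [0,5) -> witness found
Witness step = 5

5


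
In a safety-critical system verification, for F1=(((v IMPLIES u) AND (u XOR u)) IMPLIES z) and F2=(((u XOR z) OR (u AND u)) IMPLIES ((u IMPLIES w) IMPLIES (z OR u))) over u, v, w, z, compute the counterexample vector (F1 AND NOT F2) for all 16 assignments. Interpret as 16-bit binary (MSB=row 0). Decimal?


F1 = (((v IMPLIES u) AND (u XOR u)) IMPLIES z)
F2 = (((u XOR z) OR (u AND u)) IMPLIES ((u IMPLIES w) IMPLIES (z OR u)))
Counterexample to F1=>F2 is where F1=1 and F2=0.
Evaluate each row (bits = u,v,w,z, MSB first):
  row 0 [0000]: F1=1 F2=1 -> F1&~F2 -> 0
  row 1 [0001]: F1=1 F2=1 -> F1&~F2 -> 0
  row 2 [0010]: F1=1 F2=1 -> F1&~F2 -> 0
  row 3 [0011]: F1=1 F2=1 -> F1&~F2 -> 0
  row 4 [0100]: F1=1 F2=1 -> F1&~F2 -> 0
  row 5 [0101]: F1=1 F2=1 -> F1&~F2 -> 0
  row 6 [0110]: F1=1 F2=1 -> F1&~F2 -> 0
  row 7 [0111]: F1=1 F2=1 -> F1&~F2 -> 0
  row 8 [1000]: F1=1 F2=1 -> F1&~F2 -> 0
  row 9 [1001]: F1=1 F2=1 -> F1&~F2 -> 0
  row 10 [1010]: F1=1 F2=1 -> F1&~F2 -> 0
  row 11 [1011]: F1=1 F2=1 -> F1&~F2 -> 0
  row 12 [1100]: F1=1 F2=1 -> F1&~F2 -> 0
  row 13 [1101]: F1=1 F2=1 -> F1&~F2 -> 0
  row 14 [1110]: F1=1 F2=1 -> F1&~F2 -> 0
  row 15 [1111]: F1=1 F2=1 -> F1&~F2 -> 0
Full result column, 4 rows per line (u,v fixed per line; w,z runs 00..11 left to right):
  rows 0-3 [u,v=00]: 0000  = hex 0
  rows 4-7 [u,v=01]: 0000  = hex 0
  rows 8-11 [u,v=10]: 0000  = hex 0
  rows 12-15 [u,v=11]: 0000  = hex 0
Counterexample vector (row 0 .. row 15) = 0000000000000000
Output column grouped in 4s = 0000 0000 0000 0000 = 0x0000
Convert to decimal digit by digit (value = value*16 + digit):
  0 -> 0
  0*16 + 0 = 0
  0*16 + 0 = 0
  0*16 + 0 = 0
Decimal = 0

0


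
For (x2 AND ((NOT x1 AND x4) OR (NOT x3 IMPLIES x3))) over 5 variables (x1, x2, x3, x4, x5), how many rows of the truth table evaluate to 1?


Formula: (x2 AND ((NOT x1 AND x4) OR (NOT x3 IMPLIES x3))) over 5 vars (32 rows)
Evaluate each row (x1, x2, x3, x4, x5 as bits, MSB first):
  row 0 [00000]: (0 AND ((NOT 0 AND 0) OR (NOT 0 IMPLIES 0))) -> 0
  row 1 [00001]: (0 AND ((NOT 0 AND 0) OR (NOT 0 IMPLIES 0))) -> 0
  row 2 [00010]: (0 AND ((NOT 0 AND 1) OR (NOT 0 IMPLIES 0))) -> 0
  row 3 [00011]: (0 AND ((NOT 0 AND 1) OR (NOT 0 IMPLIES 0))) -> 0
  row 4 [00100]: (0 AND ((NOT 0 AND 0) OR (NOT 1 IMPLIES 1))) -> 0
  row 5 [00101]: (0 AND ((NOT 0 AND 0) OR (NOT 1 IMPLIES 1))) -> 0
  row 6 [00110]: (0 AND ((NOT 0 AND 1) OR (NOT 1 IMPLIES 1))) -> 0
  row 7 [00111]: (0 AND ((NOT 0 AND 1) OR (NOT 1 IMPLIES 1))) -> 0
  row 8 [01000]: (1 AND ((NOT 0 AND 0) OR (NOT 0 IMPLIES 0))) -> 0
  row 9 [01001]: (1 AND ((NOT 0 AND 0) OR (NOT 0 IMPLIES 0))) -> 0
  row 10 [01010]: (1 AND ((NOT 0 AND 1) OR (NOT 0 IMPLIES 0))) -> 1
  row 11 [01011]: (1 AND ((NOT 0 AND 1) OR (NOT 0 IMPLIES 0))) -> 1
  row 12 [01100]: (1 AND ((NOT 0 AND 0) OR (NOT 1 IMPLIES 1))) -> 1
  row 13 [01101]: (1 AND ((NOT 0 AND 0) OR (NOT 1 IMPLIES 1))) -> 1
  row 14 [01110]: (1 AND ((NOT 0 AND 1) OR (NOT 1 IMPLIES 1))) -> 1
  row 15 [01111]: (1 AND ((NOT 0 AND 1) OR (NOT 1 IMPLIES 1))) -> 1
  row 16 [10000]: (0 AND ((NOT 1 AND 0) OR (NOT 0 IMPLIES 0))) -> 0
  row 17 [10001]: (0 AND ((NOT 1 AND 0) OR (NOT 0 IMPLIES 0))) -> 0
  row 18 [10010]: (0 AND ((NOT 1 AND 1) OR (NOT 0 IMPLIES 0))) -> 0
  row 19 [10011]: (0 AND ((NOT 1 AND 1) OR (NOT 0 IMPLIES 0))) -> 0
  row 20 [10100]: (0 AND ((NOT 1 AND 0) OR (NOT 1 IMPLIES 1))) -> 0
  row 21 [10101]: (0 AND ((NOT 1 AND 0) OR (NOT 1 IMPLIES 1))) -> 0
  row 22 [10110]: (0 AND ((NOT 1 AND 1) OR (NOT 1 IMPLIES 1))) -> 0
  row 23 [10111]: (0 AND ((NOT 1 AND 1) OR (NOT 1 IMPLIES 1))) -> 0
  row 24 [11000]: (1 AND ((NOT 1 AND 0) OR (NOT 0 IMPLIES 0))) -> 0
  row 25 [11001]: (1 AND ((NOT 1 AND 0) OR (NOT 0 IMPLIES 0))) -> 0
  row 26 [11010]: (1 AND ((NOT 1 AND 1) OR (NOT 0 IMPLIES 0))) -> 0
  row 27 [11011]: (1 AND ((NOT 1 AND 1) OR (NOT 0 IMPLIES 0))) -> 0
  row 28 [11100]: (1 AND ((NOT 1 AND 0) OR (NOT 1 IMPLIES 1))) -> 1
  row 29 [11101]: (1 AND ((NOT 1 AND 0) OR (NOT 1 IMPLIES 1))) -> 1
  row 30 [11110]: (1 AND ((NOT 1 AND 1) OR (NOT 1 IMPLIES 1))) -> 1
  row 31 [11111]: (1 AND ((NOT 1 AND 1) OR (NOT 1 IMPLIES 1))) -> 1
Full result column, 8 rows per line (x1,x2 fixed per line; x3,x4,x5 runs 000..111 left to right):
  rows 0-7 [x1,x2=00]: 00000000  (ones: 0)
  rows 8-15 [x1,x2=01]: 00111111  (ones: 6)
  rows 16-23 [x1,x2=10]: 00000000  (ones: 0)
  rows 24-31 [x1,x2=11]: 00001111  (ones: 4)
Count of 1-rows = 0+6+0+4 = 10

10


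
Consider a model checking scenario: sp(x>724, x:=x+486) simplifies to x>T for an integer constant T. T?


Formula: sp(P, x:=E) = exists old_x. (x = E[old_x/x]) AND P[old_x/x] (old_x is the value of x before the assignment; eliminate old_x by solving x = E[old_x/x] for old_x)
Step 1: Precondition P: x>724, i.e. old_x > 724
Step 2: Assignment gives x = old_x + 486, so old_x = x - 486
Step 3: Substitute into P: x - 486 > 724
Step 4: Simplify: x > 724+486 = 1210

1210


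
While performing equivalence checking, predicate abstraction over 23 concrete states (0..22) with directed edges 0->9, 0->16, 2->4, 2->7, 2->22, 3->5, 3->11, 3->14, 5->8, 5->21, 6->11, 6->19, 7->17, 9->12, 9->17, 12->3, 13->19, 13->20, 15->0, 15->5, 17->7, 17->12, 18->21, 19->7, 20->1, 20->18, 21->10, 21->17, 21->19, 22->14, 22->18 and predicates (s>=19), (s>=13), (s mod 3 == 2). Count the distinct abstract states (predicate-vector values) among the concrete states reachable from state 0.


BFS from 0:
Concrete reachable: {0, 3, 5, 7, 8, 9, 10, 11, 12, 14, 16, 17, 19, 21}
Abstract via predicates (s>=19), (s>=13), (s mod 3 == 2):
  (0,0,0) <- {0, 3, 7, 9, 10, 12}
  (0,0,1) <- {5, 8, 11}
  (0,1,0) <- {16}
  (0,1,1) <- {14, 17}
  (1,1,0) <- {19, 21}
Distinct abstract states = 5

5


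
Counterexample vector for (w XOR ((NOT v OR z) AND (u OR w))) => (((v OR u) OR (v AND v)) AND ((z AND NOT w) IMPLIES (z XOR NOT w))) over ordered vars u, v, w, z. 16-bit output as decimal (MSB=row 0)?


F1 = (w XOR ((NOT v OR z) AND (u OR w)))
F2 = (((v OR u) OR (v AND v)) AND ((z AND NOT w) IMPLIES (z XOR NOT w)))
Counterexample to F1=>F2 is where F1=1 and F2=0.
Evaluate each row (bits = u,v,w,z, MSB first):
  row 0 [0000]: F1=0 F2=0 -> F1&~F2 -> 0
  row 1 [0001]: F1=0 F2=0 -> F1&~F2 -> 0
  row 2 [0010]: F1=0 F2=0 -> F1&~F2 -> 0
  row 3 [0011]: F1=0 F2=0 -> F1&~F2 -> 0
  row 4 [0100]: F1=0 F2=1 -> F1&~F2 -> 0
  row 5 [0101]: F1=0 F2=0 -> F1&~F2 -> 0
  row 6 [0110]: F1=1 F2=1 -> F1&~F2 -> 0
  row 7 [0111]: F1=0 F2=1 -> F1&~F2 -> 0
  row 8 [1000]: F1=1 F2=1 -> F1&~F2 -> 0
  row 9 [1001]: F1=1 F2=0 -> F1&~F2 -> 1
  row 10 [1010]: F1=0 F2=1 -> F1&~F2 -> 0
  row 11 [1011]: F1=0 F2=1 -> F1&~F2 -> 0
  row 12 [1100]: F1=0 F2=1 -> F1&~F2 -> 0
  row 13 [1101]: F1=1 F2=0 -> F1&~F2 -> 1
  row 14 [1110]: F1=1 F2=1 -> F1&~F2 -> 0
  row 15 [1111]: F1=0 F2=1 -> F1&~F2 -> 0
Full result column, 4 rows per line (u,v fixed per line; w,z runs 00..11 left to right):
  rows 0-3 [u,v=00]: 0000  = hex 0
  rows 4-7 [u,v=01]: 0000  = hex 0
  rows 8-11 [u,v=10]: 0100  = hex 4
  rows 12-15 [u,v=11]: 0100  = hex 4
Counterexample vector (row 0 .. row 15) = 0000000001000100
Output column grouped in 4s = 0000 0000 0100 0100 = 0x0044
Convert to decimal digit by digit (value = value*16 + digit):
  0 -> 0
  0*16 + 0 = 0
  0*16 + 4 = 4
  4*16 + 4 = 68
Decimal = 68

68


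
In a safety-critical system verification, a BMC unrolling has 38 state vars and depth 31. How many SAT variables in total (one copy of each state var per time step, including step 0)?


BMC unrolls to depth k, creating one copy of each state var for steps 0..k.
Step count = 31 + 1 = 32 (steps 0 through 31)
Vars per step = 38
Total = 38 * 32 = 1216

1216


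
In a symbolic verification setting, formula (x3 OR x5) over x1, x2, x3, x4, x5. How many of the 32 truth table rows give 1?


Formula: (x3 OR x5) over 5 vars (32 rows)
Evaluate each row (x1, x2, x3, x4, x5 as bits, MSB first):
  row 0 [00000]: (0 OR 0) -> 0
  row 1 [00001]: (0 OR 1) -> 1
  row 2 [00010]: (0 OR 0) -> 0
  row 3 [00011]: (0 OR 1) -> 1
  row 4 [00100]: (1 OR 0) -> 1
  row 5 [00101]: (1 OR 1) -> 1
  row 6 [00110]: (1 OR 0) -> 1
  row 7 [00111]: (1 OR 1) -> 1
  row 8 [01000]: (0 OR 0) -> 0
  row 9 [01001]: (0 OR 1) -> 1
  row 10 [01010]: (0 OR 0) -> 0
  row 11 [01011]: (0 OR 1) -> 1
  row 12 [01100]: (1 OR 0) -> 1
  row 13 [01101]: (1 OR 1) -> 1
  row 14 [01110]: (1 OR 0) -> 1
  row 15 [01111]: (1 OR 1) -> 1
  row 16 [10000]: (0 OR 0) -> 0
  row 17 [10001]: (0 OR 1) -> 1
  row 18 [10010]: (0 OR 0) -> 0
  row 19 [10011]: (0 OR 1) -> 1
  row 20 [10100]: (1 OR 0) -> 1
  row 21 [10101]: (1 OR 1) -> 1
  row 22 [10110]: (1 OR 0) -> 1
  row 23 [10111]: (1 OR 1) -> 1
  row 24 [11000]: (0 OR 0) -> 0
  row 25 [11001]: (0 OR 1) -> 1
  row 26 [11010]: (0 OR 0) -> 0
  row 27 [11011]: (0 OR 1) -> 1
  row 28 [11100]: (1 OR 0) -> 1
  row 29 [11101]: (1 OR 1) -> 1
  row 30 [11110]: (1 OR 0) -> 1
  row 31 [11111]: (1 OR 1) -> 1
Full result column, 8 rows per line (x1,x2 fixed per line; x3,x4,x5 runs 000..111 left to right):
  rows 0-7 [x1,x2=00]: 01011111  (ones: 6)
  rows 8-15 [x1,x2=01]: 01011111  (ones: 6)
  rows 16-23 [x1,x2=10]: 01011111  (ones: 6)
  rows 24-31 [x1,x2=11]: 01011111  (ones: 6)
Count of 1-rows = 6+6+6+6 = 24

24


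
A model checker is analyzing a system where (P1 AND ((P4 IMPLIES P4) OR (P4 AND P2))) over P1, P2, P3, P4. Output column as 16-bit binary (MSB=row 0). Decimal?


Formula: (P1 AND ((P4 IMPLIES P4) OR (P4 AND P2))) over P1, P2, P3, P4 (16 rows)
Evaluate each row (bits = P1,P2,P3,P4, MSB first):
  row 0 [0000]: (0 AND ((0 IMPLIES 0) OR (0 AND 0))) -> 0
  row 1 [0001]: (0 AND ((1 IMPLIES 1) OR (1 AND 0))) -> 0
  row 2 [0010]: (0 AND ((0 IMPLIES 0) OR (0 AND 0))) -> 0
  row 3 [0011]: (0 AND ((1 IMPLIES 1) OR (1 AND 0))) -> 0
  row 4 [0100]: (0 AND ((0 IMPLIES 0) OR (0 AND 1))) -> 0
  row 5 [0101]: (0 AND ((1 IMPLIES 1) OR (1 AND 1))) -> 0
  row 6 [0110]: (0 AND ((0 IMPLIES 0) OR (0 AND 1))) -> 0
  row 7 [0111]: (0 AND ((1 IMPLIES 1) OR (1 AND 1))) -> 0
  row 8 [1000]: (1 AND ((0 IMPLIES 0) OR (0 AND 0))) -> 1
  row 9 [1001]: (1 AND ((1 IMPLIES 1) OR (1 AND 0))) -> 1
  row 10 [1010]: (1 AND ((0 IMPLIES 0) OR (0 AND 0))) -> 1
  row 11 [1011]: (1 AND ((1 IMPLIES 1) OR (1 AND 0))) -> 1
  row 12 [1100]: (1 AND ((0 IMPLIES 0) OR (0 AND 1))) -> 1
  row 13 [1101]: (1 AND ((1 IMPLIES 1) OR (1 AND 1))) -> 1
  row 14 [1110]: (1 AND ((0 IMPLIES 0) OR (0 AND 1))) -> 1
  row 15 [1111]: (1 AND ((1 IMPLIES 1) OR (1 AND 1))) -> 1
Full result column, 4 rows per line (P1,P2 fixed per line; P3,P4 runs 00..11 left to right):
  rows 0-3 [P1,P2=00]: 0000  = hex 0
  rows 4-7 [P1,P2=01]: 0000  = hex 0
  rows 8-11 [P1,P2=10]: 1111  = hex F
  rows 12-15 [P1,P2=11]: 1111  = hex F
Output column (row 0 .. row 15) = 0000000011111111
Output column grouped in 4s = 0000 0000 1111 1111 = 0x00FF
Convert to decimal digit by digit (value = value*16 + digit):
  0 -> 0
  0*16 + 0 = 0
  0*16 + 15 (F) = 15
  15*16 + 15 (F) = 255
Decimal = 255

255


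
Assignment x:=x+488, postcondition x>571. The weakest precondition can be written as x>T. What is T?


Formula: wp(x:=E, P) = P[E/x] (substitute E for x in postcondition)
Step 1: Postcondition: x>571
Step 2: Substitute x+488 for x: x+488>571
Step 3: Solve for x: x > 571-488 = 83

83


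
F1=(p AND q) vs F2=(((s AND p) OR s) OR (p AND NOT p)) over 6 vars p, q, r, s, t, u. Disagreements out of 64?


F1 = (p AND q)
F2 = (((s AND p) OR s) OR (p AND NOT p))
Evaluate both on each of 64 rows (bits = p,q,r,s,t,u):
  row 0 [000000]: F1=0 F2=0 -> 0
  row 1 [000001]: F1=0 F2=0 -> 0
  row 2 [000010]: F1=0 F2=0 -> 0
  row 3 [000011]: F1=0 F2=0 -> 0
  row 4 [000100]: F1=0 F2=1 (differ) -> 1
  (every remaining row is evaluated the same way; all 64 results are listed next)
Full result column, 8 rows per line (p,q,r fixed per line; s,t,u runs 000..111 left to right):
  rows 0-7 [p,q,r=000]: 00001111  (ones: 4)
  rows 8-15 [p,q,r=001]: 00001111  (ones: 4)
  rows 16-23 [p,q,r=010]: 00001111  (ones: 4)
  rows 24-31 [p,q,r=011]: 00001111  (ones: 4)
  rows 32-39 [p,q,r=100]: 00001111  (ones: 4)
  rows 40-47 [p,q,r=101]: 00001111  (ones: 4)
  rows 48-55 [p,q,r=110]: 11110000  (ones: 4)
  rows 56-63 [p,q,r=111]: 11110000  (ones: 4)
Disagreements = 4+4+4+4+4+4+4+4 = 32

32


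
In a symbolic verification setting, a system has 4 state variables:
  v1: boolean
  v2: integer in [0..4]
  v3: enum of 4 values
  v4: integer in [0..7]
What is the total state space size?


State space = product of domain sizes of all variables.
Domain sizes:
  v1 (boolean): 2
  v2 (integer in [0..4]): 5
  v3 (enum of 4 values): 4
  v4 (integer in [0..7]): 8
Product = 2 * 5 * 4 * 8 = 320

320


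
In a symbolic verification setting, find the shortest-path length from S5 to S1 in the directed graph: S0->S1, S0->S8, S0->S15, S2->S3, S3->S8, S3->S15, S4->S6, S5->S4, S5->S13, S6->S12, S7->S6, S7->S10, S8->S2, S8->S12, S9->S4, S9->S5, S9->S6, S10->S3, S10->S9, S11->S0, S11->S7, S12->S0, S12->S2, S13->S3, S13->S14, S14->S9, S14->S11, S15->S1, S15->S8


BFS layer-by-layer from S5:
  dist 0: {S5}
  dist 1: {S4, S13}
  dist 2: {S3, S6, S14}
  dist 3: {S8, S9, S11, S12, S15}
  dist 4: {S0, S1, S2, S7}
  -> S1 reached at distance 4
Shortest path length = 4

4


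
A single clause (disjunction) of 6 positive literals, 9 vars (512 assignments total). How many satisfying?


Step 1: Total=2^9=512
Step 2: Unsat when all 6 false: 2^3=8
Step 3: Sat=512-8=504

504


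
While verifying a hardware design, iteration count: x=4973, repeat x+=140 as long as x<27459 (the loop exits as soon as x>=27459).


Step 1: x goes from 4973 toward 27459 by 140; the body runs while x<27459, so iterations = ceil((bound-start)/step)
Step 2: Distance=22486
Step 3: ceil(22486/140)=161

161


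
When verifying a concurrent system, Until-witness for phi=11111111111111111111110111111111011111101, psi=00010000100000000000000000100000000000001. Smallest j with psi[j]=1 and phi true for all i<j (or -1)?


(phi U psi) at 0: need smallest j with psi[j]=1 and phi[i]=1 for all i in [0,j).
Scan from step 0:
  step 0: phi=1, psi=0 -> continue
  step 1: phi=1, psi=0 -> continue
  step 2: phi=1, psi=0 -> continue
  step 3: psi=1 and phi held for [0,3) -> witness found
Witness step = 3

3


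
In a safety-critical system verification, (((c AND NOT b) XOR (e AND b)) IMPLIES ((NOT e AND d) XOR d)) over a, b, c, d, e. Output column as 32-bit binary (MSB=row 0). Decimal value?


Formula: (((c AND NOT b) XOR (e AND b)) IMPLIES ((NOT e AND d) XOR d)) over a, b, c, d, e (32 rows)
Evaluate each row (bits = a,b,c,d,e, MSB first):
  row 0 [00000]: (((0 AND NOT 0) XOR (0 AND 0)) IMPLIES ((NOT 0 AND 0) XOR 0)) -> 1
  row 1 [00001]: (((0 AND NOT 0) XOR (1 AND 0)) IMPLIES ((NOT 1 AND 0) XOR 0)) -> 1
  row 2 [00010]: (((0 AND NOT 0) XOR (0 AND 0)) IMPLIES ((NOT 0 AND 1) XOR 1)) -> 1
  row 3 [00011]: (((0 AND NOT 0) XOR (1 AND 0)) IMPLIES ((NOT 1 AND 1) XOR 1)) -> 1
  row 4 [00100]: (((1 AND NOT 0) XOR (0 AND 0)) IMPLIES ((NOT 0 AND 0) XOR 0)) -> 0
  row 5 [00101]: (((1 AND NOT 0) XOR (1 AND 0)) IMPLIES ((NOT 1 AND 0) XOR 0)) -> 0
  row 6 [00110]: (((1 AND NOT 0) XOR (0 AND 0)) IMPLIES ((NOT 0 AND 1) XOR 1)) -> 0
  row 7 [00111]: (((1 AND NOT 0) XOR (1 AND 0)) IMPLIES ((NOT 1 AND 1) XOR 1)) -> 1
  row 8 [01000]: (((0 AND NOT 1) XOR (0 AND 1)) IMPLIES ((NOT 0 AND 0) XOR 0)) -> 1
  row 9 [01001]: (((0 AND NOT 1) XOR (1 AND 1)) IMPLIES ((NOT 1 AND 0) XOR 0)) -> 0
  row 10 [01010]: (((0 AND NOT 1) XOR (0 AND 1)) IMPLIES ((NOT 0 AND 1) XOR 1)) -> 1
  row 11 [01011]: (((0 AND NOT 1) XOR (1 AND 1)) IMPLIES ((NOT 1 AND 1) XOR 1)) -> 1
  row 12 [01100]: (((1 AND NOT 1) XOR (0 AND 1)) IMPLIES ((NOT 0 AND 0) XOR 0)) -> 1
  row 13 [01101]: (((1 AND NOT 1) XOR (1 AND 1)) IMPLIES ((NOT 1 AND 0) XOR 0)) -> 0
  row 14 [01110]: (((1 AND NOT 1) XOR (0 AND 1)) IMPLIES ((NOT 0 AND 1) XOR 1)) -> 1
  row 15 [01111]: (((1 AND NOT 1) XOR (1 AND 1)) IMPLIES ((NOT 1 AND 1) XOR 1)) -> 1
  row 16 [10000]: (((0 AND NOT 0) XOR (0 AND 0)) IMPLIES ((NOT 0 AND 0) XOR 0)) -> 1
  row 17 [10001]: (((0 AND NOT 0) XOR (1 AND 0)) IMPLIES ((NOT 1 AND 0) XOR 0)) -> 1
  row 18 [10010]: (((0 AND NOT 0) XOR (0 AND 0)) IMPLIES ((NOT 0 AND 1) XOR 1)) -> 1
  row 19 [10011]: (((0 AND NOT 0) XOR (1 AND 0)) IMPLIES ((NOT 1 AND 1) XOR 1)) -> 1
  row 20 [10100]: (((1 AND NOT 0) XOR (0 AND 0)) IMPLIES ((NOT 0 AND 0) XOR 0)) -> 0
  row 21 [10101]: (((1 AND NOT 0) XOR (1 AND 0)) IMPLIES ((NOT 1 AND 0) XOR 0)) -> 0
  row 22 [10110]: (((1 AND NOT 0) XOR (0 AND 0)) IMPLIES ((NOT 0 AND 1) XOR 1)) -> 0
  row 23 [10111]: (((1 AND NOT 0) XOR (1 AND 0)) IMPLIES ((NOT 1 AND 1) XOR 1)) -> 1
  row 24 [11000]: (((0 AND NOT 1) XOR (0 AND 1)) IMPLIES ((NOT 0 AND 0) XOR 0)) -> 1
  row 25 [11001]: (((0 AND NOT 1) XOR (1 AND 1)) IMPLIES ((NOT 1 AND 0) XOR 0)) -> 0
  row 26 [11010]: (((0 AND NOT 1) XOR (0 AND 1)) IMPLIES ((NOT 0 AND 1) XOR 1)) -> 1
  row 27 [11011]: (((0 AND NOT 1) XOR (1 AND 1)) IMPLIES ((NOT 1 AND 1) XOR 1)) -> 1
  row 28 [11100]: (((1 AND NOT 1) XOR (0 AND 1)) IMPLIES ((NOT 0 AND 0) XOR 0)) -> 1
  row 29 [11101]: (((1 AND NOT 1) XOR (1 AND 1)) IMPLIES ((NOT 1 AND 0) XOR 0)) -> 0
  row 30 [11110]: (((1 AND NOT 1) XOR (0 AND 1)) IMPLIES ((NOT 0 AND 1) XOR 1)) -> 1
  row 31 [11111]: (((1 AND NOT 1) XOR (1 AND 1)) IMPLIES ((NOT 1 AND 1) XOR 1)) -> 1
Full result column, 4 rows per line (a,b,c fixed per line; d,e runs 00..11 left to right):
  rows 0-3 [a,b,c=000]: 1111  = hex F
  rows 4-7 [a,b,c=001]: 0001  = hex 1
  rows 8-11 [a,b,c=010]: 1011  = hex B
  rows 12-15 [a,b,c=011]: 1011  = hex B
  rows 16-19 [a,b,c=100]: 1111  = hex F
  rows 20-23 [a,b,c=101]: 0001  = hex 1
  rows 24-27 [a,b,c=110]: 1011  = hex B
  rows 28-31 [a,b,c=111]: 1011  = hex B
Output column (row 0 .. row 31) = 11110001101110111111000110111011
Output column grouped in 4s = 1111 0001 1011 1011 1111 0001 1011 1011 = 0xF1BBF1BB
Convert to decimal digit by digit (value = value*16 + digit):
  F -> 15
  15*16 + 1 = 241
  241*16 + 11 (B) = 3867
  3867*16 + 11 (B) = 61883
  61883*16 + 15 (F) = 990143
  990143*16 + 1 = 15842289
  15842289*16 + 11 (B) = 253476635
  253476635*16 + 11 (B) = 4055626171
Decimal = 4055626171

4055626171


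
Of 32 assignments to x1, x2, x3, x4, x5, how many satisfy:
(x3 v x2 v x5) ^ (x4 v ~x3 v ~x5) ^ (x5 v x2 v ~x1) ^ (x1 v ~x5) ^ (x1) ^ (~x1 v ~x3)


CNF with 6 clauses over 5 vars (32 assignments).
An assignment satisfies CNF iff every clause has >=1 true literal.
Check each row (bits = x1,x2,x3,x4,x5; clause T/F shown):
  row 0 [00000]: clauses=FTTTFT -> 0
  row 1 [00001]: clauses=TTTFFT -> 0
  row 2 [00010]: clauses=FTTTFT -> 0
  row 3 [00011]: clauses=TTTFFT -> 0
  row 4 [00100]: clauses=TTTTFT -> 0
  row 5 [00101]: clauses=TFTFFT -> 0
  row 6 [00110]: clauses=TTTTFT -> 0
  row 7 [00111]: clauses=TTTFFT -> 0
  row 8 [01000]: clauses=TTTTFT -> 0
  row 9 [01001]: clauses=TTTFFT -> 0
  row 10 [01010]: clauses=TTTTFT -> 0
  row 11 [01011]: clauses=TTTFFT -> 0
  row 12 [01100]: clauses=TTTTFT -> 0
  row 13 [01101]: clauses=TFTFFT -> 0
  row 14 [01110]: clauses=TTTTFT -> 0
  row 15 [01111]: clauses=TTTFFT -> 0
  row 16 [10000]: clauses=FTFTTT -> 0
  row 17 [10001]: clauses=TTTTTT -> 1
  row 18 [10010]: clauses=FTFTTT -> 0
  row 19 [10011]: clauses=TTTTTT -> 1
  row 20 [10100]: clauses=TTFTTF -> 0
  row 21 [10101]: clauses=TFTTTF -> 0
  row 22 [10110]: clauses=TTFTTF -> 0
  row 23 [10111]: clauses=TTTTTF -> 0
  row 24 [11000]: clauses=TTTTTT -> 1
  row 25 [11001]: clauses=TTTTTT -> 1
  row 26 [11010]: clauses=TTTTTT -> 1
  row 27 [11011]: clauses=TTTTTT -> 1
  row 28 [11100]: clauses=TTTTTF -> 0
  row 29 [11101]: clauses=TFTTTF -> 0
  row 30 [11110]: clauses=TTTTTF -> 0
  row 31 [11111]: clauses=TTTTTF -> 0
Full result column, 8 rows per line (x1,x2 fixed per line; x3,x4,x5 runs 000..111 left to right):
  rows 0-7 [x1,x2=00]: 00000000  (ones: 0)
  rows 8-15 [x1,x2=01]: 00000000  (ones: 0)
  rows 16-23 [x1,x2=10]: 01010000  (ones: 2)
  rows 24-31 [x1,x2=11]: 11110000  (ones: 4)
Satisfying assignments = 0+0+2+4 = 6

6


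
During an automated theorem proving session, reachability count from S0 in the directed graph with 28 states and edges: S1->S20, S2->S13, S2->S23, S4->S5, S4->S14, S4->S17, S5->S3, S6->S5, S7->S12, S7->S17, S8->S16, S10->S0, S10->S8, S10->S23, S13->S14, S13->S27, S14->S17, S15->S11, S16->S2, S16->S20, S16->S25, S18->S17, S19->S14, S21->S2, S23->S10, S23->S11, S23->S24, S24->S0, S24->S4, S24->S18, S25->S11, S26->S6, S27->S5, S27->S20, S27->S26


BFS from S0:
  layer 0: {S0}
Reachable set: {S0}
Count = 1

1


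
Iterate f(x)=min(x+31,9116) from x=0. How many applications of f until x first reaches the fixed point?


Step 1: x=0, cap=9116, increment=31
Step 2: x grows by 31 each step until capped at 9116; fixed point is x=9116
Step 3: iterations = ceil(9116/31) = 295

295


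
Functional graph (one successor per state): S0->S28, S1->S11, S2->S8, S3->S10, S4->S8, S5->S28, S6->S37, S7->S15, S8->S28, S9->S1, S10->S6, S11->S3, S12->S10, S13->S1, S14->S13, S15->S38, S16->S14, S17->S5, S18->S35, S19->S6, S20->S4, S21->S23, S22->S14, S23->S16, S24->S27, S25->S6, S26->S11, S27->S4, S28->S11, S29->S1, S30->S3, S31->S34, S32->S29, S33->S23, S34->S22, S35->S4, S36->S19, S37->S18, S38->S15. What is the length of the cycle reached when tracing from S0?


Trace from S0 until a state repeats:
  S0 -> S28 -> S11 -> S3 -> S10 -> S6 -> S37 -> S18 -> S35 -> S4 -> S8 -> S28
S28 first seen at step 1, revisited at step 11.
Cycle length = 11 - 1 = 10

10


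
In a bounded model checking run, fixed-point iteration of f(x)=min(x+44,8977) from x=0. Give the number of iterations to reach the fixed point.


Step 1: x=0, cap=8977, increment=44
Step 2: x grows by 44 each step until capped at 8977; fixed point is x=8977
Step 3: iterations = ceil(8977/44) = 205

205


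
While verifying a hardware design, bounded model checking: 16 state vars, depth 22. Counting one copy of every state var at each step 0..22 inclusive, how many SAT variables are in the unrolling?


BMC unrolls to depth k, creating one copy of each state var for steps 0..k.
Step count = 22 + 1 = 23 (steps 0 through 22)
Vars per step = 16
Total = 16 * 23 = 368

368


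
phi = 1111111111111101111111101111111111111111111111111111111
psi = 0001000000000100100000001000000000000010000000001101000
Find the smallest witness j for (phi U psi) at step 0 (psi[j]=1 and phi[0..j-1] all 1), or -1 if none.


(phi U psi) at 0: need smallest j with psi[j]=1 and phi[i]=1 for all i in [0,j).
Scan from step 0:
  step 0: phi=1, psi=0 -> continue
  step 1: phi=1, psi=0 -> continue
  step 2: phi=1, psi=0 -> continue
  step 3: psi=1 and phi held for [0,3) -> witness found
Witness step = 3

3
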